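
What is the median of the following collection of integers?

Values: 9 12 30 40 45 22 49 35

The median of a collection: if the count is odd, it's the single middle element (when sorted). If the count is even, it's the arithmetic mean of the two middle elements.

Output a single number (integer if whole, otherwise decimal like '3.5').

Answer: 32.5

Derivation:
Step 1: insert 9 -> lo=[9] (size 1, max 9) hi=[] (size 0) -> median=9
Step 2: insert 12 -> lo=[9] (size 1, max 9) hi=[12] (size 1, min 12) -> median=10.5
Step 3: insert 30 -> lo=[9, 12] (size 2, max 12) hi=[30] (size 1, min 30) -> median=12
Step 4: insert 40 -> lo=[9, 12] (size 2, max 12) hi=[30, 40] (size 2, min 30) -> median=21
Step 5: insert 45 -> lo=[9, 12, 30] (size 3, max 30) hi=[40, 45] (size 2, min 40) -> median=30
Step 6: insert 22 -> lo=[9, 12, 22] (size 3, max 22) hi=[30, 40, 45] (size 3, min 30) -> median=26
Step 7: insert 49 -> lo=[9, 12, 22, 30] (size 4, max 30) hi=[40, 45, 49] (size 3, min 40) -> median=30
Step 8: insert 35 -> lo=[9, 12, 22, 30] (size 4, max 30) hi=[35, 40, 45, 49] (size 4, min 35) -> median=32.5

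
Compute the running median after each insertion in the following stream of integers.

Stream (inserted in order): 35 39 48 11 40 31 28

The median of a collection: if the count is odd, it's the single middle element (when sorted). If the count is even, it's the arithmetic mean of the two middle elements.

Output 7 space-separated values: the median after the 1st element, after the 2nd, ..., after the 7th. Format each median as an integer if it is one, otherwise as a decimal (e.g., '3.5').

Step 1: insert 35 -> lo=[35] (size 1, max 35) hi=[] (size 0) -> median=35
Step 2: insert 39 -> lo=[35] (size 1, max 35) hi=[39] (size 1, min 39) -> median=37
Step 3: insert 48 -> lo=[35, 39] (size 2, max 39) hi=[48] (size 1, min 48) -> median=39
Step 4: insert 11 -> lo=[11, 35] (size 2, max 35) hi=[39, 48] (size 2, min 39) -> median=37
Step 5: insert 40 -> lo=[11, 35, 39] (size 3, max 39) hi=[40, 48] (size 2, min 40) -> median=39
Step 6: insert 31 -> lo=[11, 31, 35] (size 3, max 35) hi=[39, 40, 48] (size 3, min 39) -> median=37
Step 7: insert 28 -> lo=[11, 28, 31, 35] (size 4, max 35) hi=[39, 40, 48] (size 3, min 39) -> median=35

Answer: 35 37 39 37 39 37 35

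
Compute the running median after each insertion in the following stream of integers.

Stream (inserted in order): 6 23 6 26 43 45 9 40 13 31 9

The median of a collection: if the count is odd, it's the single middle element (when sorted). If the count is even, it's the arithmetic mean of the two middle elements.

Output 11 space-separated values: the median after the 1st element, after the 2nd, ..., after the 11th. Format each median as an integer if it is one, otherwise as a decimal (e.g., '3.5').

Answer: 6 14.5 6 14.5 23 24.5 23 24.5 23 24.5 23

Derivation:
Step 1: insert 6 -> lo=[6] (size 1, max 6) hi=[] (size 0) -> median=6
Step 2: insert 23 -> lo=[6] (size 1, max 6) hi=[23] (size 1, min 23) -> median=14.5
Step 3: insert 6 -> lo=[6, 6] (size 2, max 6) hi=[23] (size 1, min 23) -> median=6
Step 4: insert 26 -> lo=[6, 6] (size 2, max 6) hi=[23, 26] (size 2, min 23) -> median=14.5
Step 5: insert 43 -> lo=[6, 6, 23] (size 3, max 23) hi=[26, 43] (size 2, min 26) -> median=23
Step 6: insert 45 -> lo=[6, 6, 23] (size 3, max 23) hi=[26, 43, 45] (size 3, min 26) -> median=24.5
Step 7: insert 9 -> lo=[6, 6, 9, 23] (size 4, max 23) hi=[26, 43, 45] (size 3, min 26) -> median=23
Step 8: insert 40 -> lo=[6, 6, 9, 23] (size 4, max 23) hi=[26, 40, 43, 45] (size 4, min 26) -> median=24.5
Step 9: insert 13 -> lo=[6, 6, 9, 13, 23] (size 5, max 23) hi=[26, 40, 43, 45] (size 4, min 26) -> median=23
Step 10: insert 31 -> lo=[6, 6, 9, 13, 23] (size 5, max 23) hi=[26, 31, 40, 43, 45] (size 5, min 26) -> median=24.5
Step 11: insert 9 -> lo=[6, 6, 9, 9, 13, 23] (size 6, max 23) hi=[26, 31, 40, 43, 45] (size 5, min 26) -> median=23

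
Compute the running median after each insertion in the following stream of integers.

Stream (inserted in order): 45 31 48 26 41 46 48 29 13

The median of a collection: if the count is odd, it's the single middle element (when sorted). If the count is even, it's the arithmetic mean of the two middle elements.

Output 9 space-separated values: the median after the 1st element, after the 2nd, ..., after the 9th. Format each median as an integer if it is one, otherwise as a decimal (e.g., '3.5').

Answer: 45 38 45 38 41 43 45 43 41

Derivation:
Step 1: insert 45 -> lo=[45] (size 1, max 45) hi=[] (size 0) -> median=45
Step 2: insert 31 -> lo=[31] (size 1, max 31) hi=[45] (size 1, min 45) -> median=38
Step 3: insert 48 -> lo=[31, 45] (size 2, max 45) hi=[48] (size 1, min 48) -> median=45
Step 4: insert 26 -> lo=[26, 31] (size 2, max 31) hi=[45, 48] (size 2, min 45) -> median=38
Step 5: insert 41 -> lo=[26, 31, 41] (size 3, max 41) hi=[45, 48] (size 2, min 45) -> median=41
Step 6: insert 46 -> lo=[26, 31, 41] (size 3, max 41) hi=[45, 46, 48] (size 3, min 45) -> median=43
Step 7: insert 48 -> lo=[26, 31, 41, 45] (size 4, max 45) hi=[46, 48, 48] (size 3, min 46) -> median=45
Step 8: insert 29 -> lo=[26, 29, 31, 41] (size 4, max 41) hi=[45, 46, 48, 48] (size 4, min 45) -> median=43
Step 9: insert 13 -> lo=[13, 26, 29, 31, 41] (size 5, max 41) hi=[45, 46, 48, 48] (size 4, min 45) -> median=41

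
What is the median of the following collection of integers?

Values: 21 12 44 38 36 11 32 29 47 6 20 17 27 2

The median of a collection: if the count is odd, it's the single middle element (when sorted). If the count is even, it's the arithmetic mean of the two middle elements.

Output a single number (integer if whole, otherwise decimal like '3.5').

Answer: 24

Derivation:
Step 1: insert 21 -> lo=[21] (size 1, max 21) hi=[] (size 0) -> median=21
Step 2: insert 12 -> lo=[12] (size 1, max 12) hi=[21] (size 1, min 21) -> median=16.5
Step 3: insert 44 -> lo=[12, 21] (size 2, max 21) hi=[44] (size 1, min 44) -> median=21
Step 4: insert 38 -> lo=[12, 21] (size 2, max 21) hi=[38, 44] (size 2, min 38) -> median=29.5
Step 5: insert 36 -> lo=[12, 21, 36] (size 3, max 36) hi=[38, 44] (size 2, min 38) -> median=36
Step 6: insert 11 -> lo=[11, 12, 21] (size 3, max 21) hi=[36, 38, 44] (size 3, min 36) -> median=28.5
Step 7: insert 32 -> lo=[11, 12, 21, 32] (size 4, max 32) hi=[36, 38, 44] (size 3, min 36) -> median=32
Step 8: insert 29 -> lo=[11, 12, 21, 29] (size 4, max 29) hi=[32, 36, 38, 44] (size 4, min 32) -> median=30.5
Step 9: insert 47 -> lo=[11, 12, 21, 29, 32] (size 5, max 32) hi=[36, 38, 44, 47] (size 4, min 36) -> median=32
Step 10: insert 6 -> lo=[6, 11, 12, 21, 29] (size 5, max 29) hi=[32, 36, 38, 44, 47] (size 5, min 32) -> median=30.5
Step 11: insert 20 -> lo=[6, 11, 12, 20, 21, 29] (size 6, max 29) hi=[32, 36, 38, 44, 47] (size 5, min 32) -> median=29
Step 12: insert 17 -> lo=[6, 11, 12, 17, 20, 21] (size 6, max 21) hi=[29, 32, 36, 38, 44, 47] (size 6, min 29) -> median=25
Step 13: insert 27 -> lo=[6, 11, 12, 17, 20, 21, 27] (size 7, max 27) hi=[29, 32, 36, 38, 44, 47] (size 6, min 29) -> median=27
Step 14: insert 2 -> lo=[2, 6, 11, 12, 17, 20, 21] (size 7, max 21) hi=[27, 29, 32, 36, 38, 44, 47] (size 7, min 27) -> median=24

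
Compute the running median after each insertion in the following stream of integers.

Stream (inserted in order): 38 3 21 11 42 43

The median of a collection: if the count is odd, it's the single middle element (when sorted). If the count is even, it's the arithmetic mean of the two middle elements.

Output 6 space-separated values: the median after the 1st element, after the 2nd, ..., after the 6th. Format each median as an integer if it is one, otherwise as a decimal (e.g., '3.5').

Step 1: insert 38 -> lo=[38] (size 1, max 38) hi=[] (size 0) -> median=38
Step 2: insert 3 -> lo=[3] (size 1, max 3) hi=[38] (size 1, min 38) -> median=20.5
Step 3: insert 21 -> lo=[3, 21] (size 2, max 21) hi=[38] (size 1, min 38) -> median=21
Step 4: insert 11 -> lo=[3, 11] (size 2, max 11) hi=[21, 38] (size 2, min 21) -> median=16
Step 5: insert 42 -> lo=[3, 11, 21] (size 3, max 21) hi=[38, 42] (size 2, min 38) -> median=21
Step 6: insert 43 -> lo=[3, 11, 21] (size 3, max 21) hi=[38, 42, 43] (size 3, min 38) -> median=29.5

Answer: 38 20.5 21 16 21 29.5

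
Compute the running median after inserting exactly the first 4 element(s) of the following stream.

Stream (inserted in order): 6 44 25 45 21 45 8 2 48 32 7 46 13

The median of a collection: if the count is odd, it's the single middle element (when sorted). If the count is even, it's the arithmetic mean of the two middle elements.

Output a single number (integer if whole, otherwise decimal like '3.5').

Answer: 34.5

Derivation:
Step 1: insert 6 -> lo=[6] (size 1, max 6) hi=[] (size 0) -> median=6
Step 2: insert 44 -> lo=[6] (size 1, max 6) hi=[44] (size 1, min 44) -> median=25
Step 3: insert 25 -> lo=[6, 25] (size 2, max 25) hi=[44] (size 1, min 44) -> median=25
Step 4: insert 45 -> lo=[6, 25] (size 2, max 25) hi=[44, 45] (size 2, min 44) -> median=34.5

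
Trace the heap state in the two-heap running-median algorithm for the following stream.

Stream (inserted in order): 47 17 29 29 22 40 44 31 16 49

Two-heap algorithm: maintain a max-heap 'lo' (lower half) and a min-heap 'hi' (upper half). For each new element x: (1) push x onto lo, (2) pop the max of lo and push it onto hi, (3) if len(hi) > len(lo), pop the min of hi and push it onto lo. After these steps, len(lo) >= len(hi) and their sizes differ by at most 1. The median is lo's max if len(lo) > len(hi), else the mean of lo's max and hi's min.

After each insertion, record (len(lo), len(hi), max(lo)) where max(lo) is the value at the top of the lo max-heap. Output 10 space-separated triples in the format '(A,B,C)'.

Answer: (1,0,47) (1,1,17) (2,1,29) (2,2,29) (3,2,29) (3,3,29) (4,3,29) (4,4,29) (5,4,29) (5,5,29)

Derivation:
Step 1: insert 47 -> lo=[47] hi=[] -> (len(lo)=1, len(hi)=0, max(lo)=47)
Step 2: insert 17 -> lo=[17] hi=[47] -> (len(lo)=1, len(hi)=1, max(lo)=17)
Step 3: insert 29 -> lo=[17, 29] hi=[47] -> (len(lo)=2, len(hi)=1, max(lo)=29)
Step 4: insert 29 -> lo=[17, 29] hi=[29, 47] -> (len(lo)=2, len(hi)=2, max(lo)=29)
Step 5: insert 22 -> lo=[17, 22, 29] hi=[29, 47] -> (len(lo)=3, len(hi)=2, max(lo)=29)
Step 6: insert 40 -> lo=[17, 22, 29] hi=[29, 40, 47] -> (len(lo)=3, len(hi)=3, max(lo)=29)
Step 7: insert 44 -> lo=[17, 22, 29, 29] hi=[40, 44, 47] -> (len(lo)=4, len(hi)=3, max(lo)=29)
Step 8: insert 31 -> lo=[17, 22, 29, 29] hi=[31, 40, 44, 47] -> (len(lo)=4, len(hi)=4, max(lo)=29)
Step 9: insert 16 -> lo=[16, 17, 22, 29, 29] hi=[31, 40, 44, 47] -> (len(lo)=5, len(hi)=4, max(lo)=29)
Step 10: insert 49 -> lo=[16, 17, 22, 29, 29] hi=[31, 40, 44, 47, 49] -> (len(lo)=5, len(hi)=5, max(lo)=29)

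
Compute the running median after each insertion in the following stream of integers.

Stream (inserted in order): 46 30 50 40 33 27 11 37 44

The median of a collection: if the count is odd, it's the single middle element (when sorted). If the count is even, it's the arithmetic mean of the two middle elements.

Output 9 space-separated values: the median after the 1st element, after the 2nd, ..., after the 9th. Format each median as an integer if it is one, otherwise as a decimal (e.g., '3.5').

Step 1: insert 46 -> lo=[46] (size 1, max 46) hi=[] (size 0) -> median=46
Step 2: insert 30 -> lo=[30] (size 1, max 30) hi=[46] (size 1, min 46) -> median=38
Step 3: insert 50 -> lo=[30, 46] (size 2, max 46) hi=[50] (size 1, min 50) -> median=46
Step 4: insert 40 -> lo=[30, 40] (size 2, max 40) hi=[46, 50] (size 2, min 46) -> median=43
Step 5: insert 33 -> lo=[30, 33, 40] (size 3, max 40) hi=[46, 50] (size 2, min 46) -> median=40
Step 6: insert 27 -> lo=[27, 30, 33] (size 3, max 33) hi=[40, 46, 50] (size 3, min 40) -> median=36.5
Step 7: insert 11 -> lo=[11, 27, 30, 33] (size 4, max 33) hi=[40, 46, 50] (size 3, min 40) -> median=33
Step 8: insert 37 -> lo=[11, 27, 30, 33] (size 4, max 33) hi=[37, 40, 46, 50] (size 4, min 37) -> median=35
Step 9: insert 44 -> lo=[11, 27, 30, 33, 37] (size 5, max 37) hi=[40, 44, 46, 50] (size 4, min 40) -> median=37

Answer: 46 38 46 43 40 36.5 33 35 37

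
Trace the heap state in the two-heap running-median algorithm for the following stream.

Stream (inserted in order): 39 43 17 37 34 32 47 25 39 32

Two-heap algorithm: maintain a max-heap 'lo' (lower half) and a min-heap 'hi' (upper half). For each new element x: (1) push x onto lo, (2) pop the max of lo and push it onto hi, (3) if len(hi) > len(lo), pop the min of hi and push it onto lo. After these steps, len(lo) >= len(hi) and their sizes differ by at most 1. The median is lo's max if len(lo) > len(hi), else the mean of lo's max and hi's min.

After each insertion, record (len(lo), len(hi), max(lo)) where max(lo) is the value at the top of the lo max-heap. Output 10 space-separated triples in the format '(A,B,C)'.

Step 1: insert 39 -> lo=[39] hi=[] -> (len(lo)=1, len(hi)=0, max(lo)=39)
Step 2: insert 43 -> lo=[39] hi=[43] -> (len(lo)=1, len(hi)=1, max(lo)=39)
Step 3: insert 17 -> lo=[17, 39] hi=[43] -> (len(lo)=2, len(hi)=1, max(lo)=39)
Step 4: insert 37 -> lo=[17, 37] hi=[39, 43] -> (len(lo)=2, len(hi)=2, max(lo)=37)
Step 5: insert 34 -> lo=[17, 34, 37] hi=[39, 43] -> (len(lo)=3, len(hi)=2, max(lo)=37)
Step 6: insert 32 -> lo=[17, 32, 34] hi=[37, 39, 43] -> (len(lo)=3, len(hi)=3, max(lo)=34)
Step 7: insert 47 -> lo=[17, 32, 34, 37] hi=[39, 43, 47] -> (len(lo)=4, len(hi)=3, max(lo)=37)
Step 8: insert 25 -> lo=[17, 25, 32, 34] hi=[37, 39, 43, 47] -> (len(lo)=4, len(hi)=4, max(lo)=34)
Step 9: insert 39 -> lo=[17, 25, 32, 34, 37] hi=[39, 39, 43, 47] -> (len(lo)=5, len(hi)=4, max(lo)=37)
Step 10: insert 32 -> lo=[17, 25, 32, 32, 34] hi=[37, 39, 39, 43, 47] -> (len(lo)=5, len(hi)=5, max(lo)=34)

Answer: (1,0,39) (1,1,39) (2,1,39) (2,2,37) (3,2,37) (3,3,34) (4,3,37) (4,4,34) (5,4,37) (5,5,34)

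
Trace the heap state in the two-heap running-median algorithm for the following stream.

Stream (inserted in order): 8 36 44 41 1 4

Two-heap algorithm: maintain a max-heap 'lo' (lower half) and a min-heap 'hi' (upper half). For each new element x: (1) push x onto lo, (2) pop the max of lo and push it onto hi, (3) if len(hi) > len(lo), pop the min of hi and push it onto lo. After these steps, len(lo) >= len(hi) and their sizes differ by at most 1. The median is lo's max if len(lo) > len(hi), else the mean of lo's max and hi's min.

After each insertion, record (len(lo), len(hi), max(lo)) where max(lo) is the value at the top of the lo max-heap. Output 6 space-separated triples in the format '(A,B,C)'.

Answer: (1,0,8) (1,1,8) (2,1,36) (2,2,36) (3,2,36) (3,3,8)

Derivation:
Step 1: insert 8 -> lo=[8] hi=[] -> (len(lo)=1, len(hi)=0, max(lo)=8)
Step 2: insert 36 -> lo=[8] hi=[36] -> (len(lo)=1, len(hi)=1, max(lo)=8)
Step 3: insert 44 -> lo=[8, 36] hi=[44] -> (len(lo)=2, len(hi)=1, max(lo)=36)
Step 4: insert 41 -> lo=[8, 36] hi=[41, 44] -> (len(lo)=2, len(hi)=2, max(lo)=36)
Step 5: insert 1 -> lo=[1, 8, 36] hi=[41, 44] -> (len(lo)=3, len(hi)=2, max(lo)=36)
Step 6: insert 4 -> lo=[1, 4, 8] hi=[36, 41, 44] -> (len(lo)=3, len(hi)=3, max(lo)=8)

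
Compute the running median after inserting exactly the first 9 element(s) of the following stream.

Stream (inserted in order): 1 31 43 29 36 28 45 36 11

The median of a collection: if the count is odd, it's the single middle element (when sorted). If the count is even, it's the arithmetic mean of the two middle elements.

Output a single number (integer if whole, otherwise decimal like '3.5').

Step 1: insert 1 -> lo=[1] (size 1, max 1) hi=[] (size 0) -> median=1
Step 2: insert 31 -> lo=[1] (size 1, max 1) hi=[31] (size 1, min 31) -> median=16
Step 3: insert 43 -> lo=[1, 31] (size 2, max 31) hi=[43] (size 1, min 43) -> median=31
Step 4: insert 29 -> lo=[1, 29] (size 2, max 29) hi=[31, 43] (size 2, min 31) -> median=30
Step 5: insert 36 -> lo=[1, 29, 31] (size 3, max 31) hi=[36, 43] (size 2, min 36) -> median=31
Step 6: insert 28 -> lo=[1, 28, 29] (size 3, max 29) hi=[31, 36, 43] (size 3, min 31) -> median=30
Step 7: insert 45 -> lo=[1, 28, 29, 31] (size 4, max 31) hi=[36, 43, 45] (size 3, min 36) -> median=31
Step 8: insert 36 -> lo=[1, 28, 29, 31] (size 4, max 31) hi=[36, 36, 43, 45] (size 4, min 36) -> median=33.5
Step 9: insert 11 -> lo=[1, 11, 28, 29, 31] (size 5, max 31) hi=[36, 36, 43, 45] (size 4, min 36) -> median=31

Answer: 31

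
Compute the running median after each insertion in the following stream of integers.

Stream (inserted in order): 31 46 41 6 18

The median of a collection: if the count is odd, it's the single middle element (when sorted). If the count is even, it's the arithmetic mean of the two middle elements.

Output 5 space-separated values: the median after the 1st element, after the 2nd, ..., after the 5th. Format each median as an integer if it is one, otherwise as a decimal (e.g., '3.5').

Step 1: insert 31 -> lo=[31] (size 1, max 31) hi=[] (size 0) -> median=31
Step 2: insert 46 -> lo=[31] (size 1, max 31) hi=[46] (size 1, min 46) -> median=38.5
Step 3: insert 41 -> lo=[31, 41] (size 2, max 41) hi=[46] (size 1, min 46) -> median=41
Step 4: insert 6 -> lo=[6, 31] (size 2, max 31) hi=[41, 46] (size 2, min 41) -> median=36
Step 5: insert 18 -> lo=[6, 18, 31] (size 3, max 31) hi=[41, 46] (size 2, min 41) -> median=31

Answer: 31 38.5 41 36 31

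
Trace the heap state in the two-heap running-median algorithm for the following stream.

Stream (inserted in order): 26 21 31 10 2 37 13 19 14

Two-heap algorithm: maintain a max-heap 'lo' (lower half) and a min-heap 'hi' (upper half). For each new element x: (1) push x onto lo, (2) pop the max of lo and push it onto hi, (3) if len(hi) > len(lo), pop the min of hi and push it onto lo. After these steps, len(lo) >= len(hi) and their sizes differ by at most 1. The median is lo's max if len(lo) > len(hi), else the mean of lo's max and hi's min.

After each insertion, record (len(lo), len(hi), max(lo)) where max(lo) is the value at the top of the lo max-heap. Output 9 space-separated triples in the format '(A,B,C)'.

Answer: (1,0,26) (1,1,21) (2,1,26) (2,2,21) (3,2,21) (3,3,21) (4,3,21) (4,4,19) (5,4,19)

Derivation:
Step 1: insert 26 -> lo=[26] hi=[] -> (len(lo)=1, len(hi)=0, max(lo)=26)
Step 2: insert 21 -> lo=[21] hi=[26] -> (len(lo)=1, len(hi)=1, max(lo)=21)
Step 3: insert 31 -> lo=[21, 26] hi=[31] -> (len(lo)=2, len(hi)=1, max(lo)=26)
Step 4: insert 10 -> lo=[10, 21] hi=[26, 31] -> (len(lo)=2, len(hi)=2, max(lo)=21)
Step 5: insert 2 -> lo=[2, 10, 21] hi=[26, 31] -> (len(lo)=3, len(hi)=2, max(lo)=21)
Step 6: insert 37 -> lo=[2, 10, 21] hi=[26, 31, 37] -> (len(lo)=3, len(hi)=3, max(lo)=21)
Step 7: insert 13 -> lo=[2, 10, 13, 21] hi=[26, 31, 37] -> (len(lo)=4, len(hi)=3, max(lo)=21)
Step 8: insert 19 -> lo=[2, 10, 13, 19] hi=[21, 26, 31, 37] -> (len(lo)=4, len(hi)=4, max(lo)=19)
Step 9: insert 14 -> lo=[2, 10, 13, 14, 19] hi=[21, 26, 31, 37] -> (len(lo)=5, len(hi)=4, max(lo)=19)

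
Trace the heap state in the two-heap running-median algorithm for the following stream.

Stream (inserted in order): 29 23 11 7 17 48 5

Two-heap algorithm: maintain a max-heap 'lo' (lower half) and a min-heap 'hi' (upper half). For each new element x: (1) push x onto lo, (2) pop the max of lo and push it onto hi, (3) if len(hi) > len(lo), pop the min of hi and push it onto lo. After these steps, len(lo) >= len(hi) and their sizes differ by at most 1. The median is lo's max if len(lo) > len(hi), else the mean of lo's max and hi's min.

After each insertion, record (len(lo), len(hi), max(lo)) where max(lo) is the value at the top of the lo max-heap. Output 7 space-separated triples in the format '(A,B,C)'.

Step 1: insert 29 -> lo=[29] hi=[] -> (len(lo)=1, len(hi)=0, max(lo)=29)
Step 2: insert 23 -> lo=[23] hi=[29] -> (len(lo)=1, len(hi)=1, max(lo)=23)
Step 3: insert 11 -> lo=[11, 23] hi=[29] -> (len(lo)=2, len(hi)=1, max(lo)=23)
Step 4: insert 7 -> lo=[7, 11] hi=[23, 29] -> (len(lo)=2, len(hi)=2, max(lo)=11)
Step 5: insert 17 -> lo=[7, 11, 17] hi=[23, 29] -> (len(lo)=3, len(hi)=2, max(lo)=17)
Step 6: insert 48 -> lo=[7, 11, 17] hi=[23, 29, 48] -> (len(lo)=3, len(hi)=3, max(lo)=17)
Step 7: insert 5 -> lo=[5, 7, 11, 17] hi=[23, 29, 48] -> (len(lo)=4, len(hi)=3, max(lo)=17)

Answer: (1,0,29) (1,1,23) (2,1,23) (2,2,11) (3,2,17) (3,3,17) (4,3,17)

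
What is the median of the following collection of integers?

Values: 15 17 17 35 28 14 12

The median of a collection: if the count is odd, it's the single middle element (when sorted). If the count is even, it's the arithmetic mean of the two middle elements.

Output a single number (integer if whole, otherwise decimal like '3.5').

Step 1: insert 15 -> lo=[15] (size 1, max 15) hi=[] (size 0) -> median=15
Step 2: insert 17 -> lo=[15] (size 1, max 15) hi=[17] (size 1, min 17) -> median=16
Step 3: insert 17 -> lo=[15, 17] (size 2, max 17) hi=[17] (size 1, min 17) -> median=17
Step 4: insert 35 -> lo=[15, 17] (size 2, max 17) hi=[17, 35] (size 2, min 17) -> median=17
Step 5: insert 28 -> lo=[15, 17, 17] (size 3, max 17) hi=[28, 35] (size 2, min 28) -> median=17
Step 6: insert 14 -> lo=[14, 15, 17] (size 3, max 17) hi=[17, 28, 35] (size 3, min 17) -> median=17
Step 7: insert 12 -> lo=[12, 14, 15, 17] (size 4, max 17) hi=[17, 28, 35] (size 3, min 17) -> median=17

Answer: 17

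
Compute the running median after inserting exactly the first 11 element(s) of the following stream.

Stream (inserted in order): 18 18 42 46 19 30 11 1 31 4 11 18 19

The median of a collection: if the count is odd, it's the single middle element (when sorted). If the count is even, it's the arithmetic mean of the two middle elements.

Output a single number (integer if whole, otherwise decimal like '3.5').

Answer: 18

Derivation:
Step 1: insert 18 -> lo=[18] (size 1, max 18) hi=[] (size 0) -> median=18
Step 2: insert 18 -> lo=[18] (size 1, max 18) hi=[18] (size 1, min 18) -> median=18
Step 3: insert 42 -> lo=[18, 18] (size 2, max 18) hi=[42] (size 1, min 42) -> median=18
Step 4: insert 46 -> lo=[18, 18] (size 2, max 18) hi=[42, 46] (size 2, min 42) -> median=30
Step 5: insert 19 -> lo=[18, 18, 19] (size 3, max 19) hi=[42, 46] (size 2, min 42) -> median=19
Step 6: insert 30 -> lo=[18, 18, 19] (size 3, max 19) hi=[30, 42, 46] (size 3, min 30) -> median=24.5
Step 7: insert 11 -> lo=[11, 18, 18, 19] (size 4, max 19) hi=[30, 42, 46] (size 3, min 30) -> median=19
Step 8: insert 1 -> lo=[1, 11, 18, 18] (size 4, max 18) hi=[19, 30, 42, 46] (size 4, min 19) -> median=18.5
Step 9: insert 31 -> lo=[1, 11, 18, 18, 19] (size 5, max 19) hi=[30, 31, 42, 46] (size 4, min 30) -> median=19
Step 10: insert 4 -> lo=[1, 4, 11, 18, 18] (size 5, max 18) hi=[19, 30, 31, 42, 46] (size 5, min 19) -> median=18.5
Step 11: insert 11 -> lo=[1, 4, 11, 11, 18, 18] (size 6, max 18) hi=[19, 30, 31, 42, 46] (size 5, min 19) -> median=18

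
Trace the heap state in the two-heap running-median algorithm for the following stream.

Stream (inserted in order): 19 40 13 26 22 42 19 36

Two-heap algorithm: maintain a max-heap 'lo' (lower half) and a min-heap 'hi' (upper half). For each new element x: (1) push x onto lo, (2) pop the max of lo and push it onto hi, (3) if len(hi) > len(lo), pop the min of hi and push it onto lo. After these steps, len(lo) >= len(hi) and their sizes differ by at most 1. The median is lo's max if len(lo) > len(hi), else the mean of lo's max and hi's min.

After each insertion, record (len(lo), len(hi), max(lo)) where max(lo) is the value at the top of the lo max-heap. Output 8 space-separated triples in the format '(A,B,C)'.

Answer: (1,0,19) (1,1,19) (2,1,19) (2,2,19) (3,2,22) (3,3,22) (4,3,22) (4,4,22)

Derivation:
Step 1: insert 19 -> lo=[19] hi=[] -> (len(lo)=1, len(hi)=0, max(lo)=19)
Step 2: insert 40 -> lo=[19] hi=[40] -> (len(lo)=1, len(hi)=1, max(lo)=19)
Step 3: insert 13 -> lo=[13, 19] hi=[40] -> (len(lo)=2, len(hi)=1, max(lo)=19)
Step 4: insert 26 -> lo=[13, 19] hi=[26, 40] -> (len(lo)=2, len(hi)=2, max(lo)=19)
Step 5: insert 22 -> lo=[13, 19, 22] hi=[26, 40] -> (len(lo)=3, len(hi)=2, max(lo)=22)
Step 6: insert 42 -> lo=[13, 19, 22] hi=[26, 40, 42] -> (len(lo)=3, len(hi)=3, max(lo)=22)
Step 7: insert 19 -> lo=[13, 19, 19, 22] hi=[26, 40, 42] -> (len(lo)=4, len(hi)=3, max(lo)=22)
Step 8: insert 36 -> lo=[13, 19, 19, 22] hi=[26, 36, 40, 42] -> (len(lo)=4, len(hi)=4, max(lo)=22)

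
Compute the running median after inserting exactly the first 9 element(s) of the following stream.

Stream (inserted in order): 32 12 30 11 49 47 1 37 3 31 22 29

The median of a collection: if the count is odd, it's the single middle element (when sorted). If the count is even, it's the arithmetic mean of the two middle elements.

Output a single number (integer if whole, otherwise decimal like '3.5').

Step 1: insert 32 -> lo=[32] (size 1, max 32) hi=[] (size 0) -> median=32
Step 2: insert 12 -> lo=[12] (size 1, max 12) hi=[32] (size 1, min 32) -> median=22
Step 3: insert 30 -> lo=[12, 30] (size 2, max 30) hi=[32] (size 1, min 32) -> median=30
Step 4: insert 11 -> lo=[11, 12] (size 2, max 12) hi=[30, 32] (size 2, min 30) -> median=21
Step 5: insert 49 -> lo=[11, 12, 30] (size 3, max 30) hi=[32, 49] (size 2, min 32) -> median=30
Step 6: insert 47 -> lo=[11, 12, 30] (size 3, max 30) hi=[32, 47, 49] (size 3, min 32) -> median=31
Step 7: insert 1 -> lo=[1, 11, 12, 30] (size 4, max 30) hi=[32, 47, 49] (size 3, min 32) -> median=30
Step 8: insert 37 -> lo=[1, 11, 12, 30] (size 4, max 30) hi=[32, 37, 47, 49] (size 4, min 32) -> median=31
Step 9: insert 3 -> lo=[1, 3, 11, 12, 30] (size 5, max 30) hi=[32, 37, 47, 49] (size 4, min 32) -> median=30

Answer: 30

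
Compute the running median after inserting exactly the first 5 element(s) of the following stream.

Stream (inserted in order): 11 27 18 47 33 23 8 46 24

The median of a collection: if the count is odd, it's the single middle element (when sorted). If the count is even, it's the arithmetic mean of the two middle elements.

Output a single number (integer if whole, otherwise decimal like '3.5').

Step 1: insert 11 -> lo=[11] (size 1, max 11) hi=[] (size 0) -> median=11
Step 2: insert 27 -> lo=[11] (size 1, max 11) hi=[27] (size 1, min 27) -> median=19
Step 3: insert 18 -> lo=[11, 18] (size 2, max 18) hi=[27] (size 1, min 27) -> median=18
Step 4: insert 47 -> lo=[11, 18] (size 2, max 18) hi=[27, 47] (size 2, min 27) -> median=22.5
Step 5: insert 33 -> lo=[11, 18, 27] (size 3, max 27) hi=[33, 47] (size 2, min 33) -> median=27

Answer: 27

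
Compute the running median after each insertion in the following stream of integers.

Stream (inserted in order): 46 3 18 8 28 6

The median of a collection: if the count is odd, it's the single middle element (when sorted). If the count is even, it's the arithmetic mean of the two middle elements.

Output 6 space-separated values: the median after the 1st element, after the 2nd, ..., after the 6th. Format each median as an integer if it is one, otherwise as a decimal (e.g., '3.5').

Answer: 46 24.5 18 13 18 13

Derivation:
Step 1: insert 46 -> lo=[46] (size 1, max 46) hi=[] (size 0) -> median=46
Step 2: insert 3 -> lo=[3] (size 1, max 3) hi=[46] (size 1, min 46) -> median=24.5
Step 3: insert 18 -> lo=[3, 18] (size 2, max 18) hi=[46] (size 1, min 46) -> median=18
Step 4: insert 8 -> lo=[3, 8] (size 2, max 8) hi=[18, 46] (size 2, min 18) -> median=13
Step 5: insert 28 -> lo=[3, 8, 18] (size 3, max 18) hi=[28, 46] (size 2, min 28) -> median=18
Step 6: insert 6 -> lo=[3, 6, 8] (size 3, max 8) hi=[18, 28, 46] (size 3, min 18) -> median=13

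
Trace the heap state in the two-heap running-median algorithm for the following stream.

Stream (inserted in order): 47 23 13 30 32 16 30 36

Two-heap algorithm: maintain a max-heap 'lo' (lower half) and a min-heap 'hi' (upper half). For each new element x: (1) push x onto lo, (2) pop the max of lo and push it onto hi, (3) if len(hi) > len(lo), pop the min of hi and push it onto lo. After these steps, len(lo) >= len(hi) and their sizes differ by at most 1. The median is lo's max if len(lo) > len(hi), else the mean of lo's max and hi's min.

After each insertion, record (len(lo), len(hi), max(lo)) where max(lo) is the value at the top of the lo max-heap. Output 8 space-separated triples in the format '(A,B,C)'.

Step 1: insert 47 -> lo=[47] hi=[] -> (len(lo)=1, len(hi)=0, max(lo)=47)
Step 2: insert 23 -> lo=[23] hi=[47] -> (len(lo)=1, len(hi)=1, max(lo)=23)
Step 3: insert 13 -> lo=[13, 23] hi=[47] -> (len(lo)=2, len(hi)=1, max(lo)=23)
Step 4: insert 30 -> lo=[13, 23] hi=[30, 47] -> (len(lo)=2, len(hi)=2, max(lo)=23)
Step 5: insert 32 -> lo=[13, 23, 30] hi=[32, 47] -> (len(lo)=3, len(hi)=2, max(lo)=30)
Step 6: insert 16 -> lo=[13, 16, 23] hi=[30, 32, 47] -> (len(lo)=3, len(hi)=3, max(lo)=23)
Step 7: insert 30 -> lo=[13, 16, 23, 30] hi=[30, 32, 47] -> (len(lo)=4, len(hi)=3, max(lo)=30)
Step 8: insert 36 -> lo=[13, 16, 23, 30] hi=[30, 32, 36, 47] -> (len(lo)=4, len(hi)=4, max(lo)=30)

Answer: (1,0,47) (1,1,23) (2,1,23) (2,2,23) (3,2,30) (3,3,23) (4,3,30) (4,4,30)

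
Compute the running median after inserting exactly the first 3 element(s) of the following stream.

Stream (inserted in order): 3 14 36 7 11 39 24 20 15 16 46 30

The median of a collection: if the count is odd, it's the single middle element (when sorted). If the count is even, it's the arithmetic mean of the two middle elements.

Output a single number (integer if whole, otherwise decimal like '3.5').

Step 1: insert 3 -> lo=[3] (size 1, max 3) hi=[] (size 0) -> median=3
Step 2: insert 14 -> lo=[3] (size 1, max 3) hi=[14] (size 1, min 14) -> median=8.5
Step 3: insert 36 -> lo=[3, 14] (size 2, max 14) hi=[36] (size 1, min 36) -> median=14

Answer: 14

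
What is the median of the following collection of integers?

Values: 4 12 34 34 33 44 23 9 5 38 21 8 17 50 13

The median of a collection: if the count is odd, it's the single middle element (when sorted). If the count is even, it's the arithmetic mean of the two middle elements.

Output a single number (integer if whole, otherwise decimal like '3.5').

Step 1: insert 4 -> lo=[4] (size 1, max 4) hi=[] (size 0) -> median=4
Step 2: insert 12 -> lo=[4] (size 1, max 4) hi=[12] (size 1, min 12) -> median=8
Step 3: insert 34 -> lo=[4, 12] (size 2, max 12) hi=[34] (size 1, min 34) -> median=12
Step 4: insert 34 -> lo=[4, 12] (size 2, max 12) hi=[34, 34] (size 2, min 34) -> median=23
Step 5: insert 33 -> lo=[4, 12, 33] (size 3, max 33) hi=[34, 34] (size 2, min 34) -> median=33
Step 6: insert 44 -> lo=[4, 12, 33] (size 3, max 33) hi=[34, 34, 44] (size 3, min 34) -> median=33.5
Step 7: insert 23 -> lo=[4, 12, 23, 33] (size 4, max 33) hi=[34, 34, 44] (size 3, min 34) -> median=33
Step 8: insert 9 -> lo=[4, 9, 12, 23] (size 4, max 23) hi=[33, 34, 34, 44] (size 4, min 33) -> median=28
Step 9: insert 5 -> lo=[4, 5, 9, 12, 23] (size 5, max 23) hi=[33, 34, 34, 44] (size 4, min 33) -> median=23
Step 10: insert 38 -> lo=[4, 5, 9, 12, 23] (size 5, max 23) hi=[33, 34, 34, 38, 44] (size 5, min 33) -> median=28
Step 11: insert 21 -> lo=[4, 5, 9, 12, 21, 23] (size 6, max 23) hi=[33, 34, 34, 38, 44] (size 5, min 33) -> median=23
Step 12: insert 8 -> lo=[4, 5, 8, 9, 12, 21] (size 6, max 21) hi=[23, 33, 34, 34, 38, 44] (size 6, min 23) -> median=22
Step 13: insert 17 -> lo=[4, 5, 8, 9, 12, 17, 21] (size 7, max 21) hi=[23, 33, 34, 34, 38, 44] (size 6, min 23) -> median=21
Step 14: insert 50 -> lo=[4, 5, 8, 9, 12, 17, 21] (size 7, max 21) hi=[23, 33, 34, 34, 38, 44, 50] (size 7, min 23) -> median=22
Step 15: insert 13 -> lo=[4, 5, 8, 9, 12, 13, 17, 21] (size 8, max 21) hi=[23, 33, 34, 34, 38, 44, 50] (size 7, min 23) -> median=21

Answer: 21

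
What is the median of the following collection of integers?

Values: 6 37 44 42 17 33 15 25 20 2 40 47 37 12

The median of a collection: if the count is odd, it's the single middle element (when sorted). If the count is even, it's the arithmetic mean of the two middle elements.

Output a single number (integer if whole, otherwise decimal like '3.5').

Step 1: insert 6 -> lo=[6] (size 1, max 6) hi=[] (size 0) -> median=6
Step 2: insert 37 -> lo=[6] (size 1, max 6) hi=[37] (size 1, min 37) -> median=21.5
Step 3: insert 44 -> lo=[6, 37] (size 2, max 37) hi=[44] (size 1, min 44) -> median=37
Step 4: insert 42 -> lo=[6, 37] (size 2, max 37) hi=[42, 44] (size 2, min 42) -> median=39.5
Step 5: insert 17 -> lo=[6, 17, 37] (size 3, max 37) hi=[42, 44] (size 2, min 42) -> median=37
Step 6: insert 33 -> lo=[6, 17, 33] (size 3, max 33) hi=[37, 42, 44] (size 3, min 37) -> median=35
Step 7: insert 15 -> lo=[6, 15, 17, 33] (size 4, max 33) hi=[37, 42, 44] (size 3, min 37) -> median=33
Step 8: insert 25 -> lo=[6, 15, 17, 25] (size 4, max 25) hi=[33, 37, 42, 44] (size 4, min 33) -> median=29
Step 9: insert 20 -> lo=[6, 15, 17, 20, 25] (size 5, max 25) hi=[33, 37, 42, 44] (size 4, min 33) -> median=25
Step 10: insert 2 -> lo=[2, 6, 15, 17, 20] (size 5, max 20) hi=[25, 33, 37, 42, 44] (size 5, min 25) -> median=22.5
Step 11: insert 40 -> lo=[2, 6, 15, 17, 20, 25] (size 6, max 25) hi=[33, 37, 40, 42, 44] (size 5, min 33) -> median=25
Step 12: insert 47 -> lo=[2, 6, 15, 17, 20, 25] (size 6, max 25) hi=[33, 37, 40, 42, 44, 47] (size 6, min 33) -> median=29
Step 13: insert 37 -> lo=[2, 6, 15, 17, 20, 25, 33] (size 7, max 33) hi=[37, 37, 40, 42, 44, 47] (size 6, min 37) -> median=33
Step 14: insert 12 -> lo=[2, 6, 12, 15, 17, 20, 25] (size 7, max 25) hi=[33, 37, 37, 40, 42, 44, 47] (size 7, min 33) -> median=29

Answer: 29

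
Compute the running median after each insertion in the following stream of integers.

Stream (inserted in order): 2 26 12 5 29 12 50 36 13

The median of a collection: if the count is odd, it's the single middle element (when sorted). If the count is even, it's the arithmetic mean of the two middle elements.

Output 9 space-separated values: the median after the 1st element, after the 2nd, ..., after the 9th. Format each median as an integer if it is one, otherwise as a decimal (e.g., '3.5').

Step 1: insert 2 -> lo=[2] (size 1, max 2) hi=[] (size 0) -> median=2
Step 2: insert 26 -> lo=[2] (size 1, max 2) hi=[26] (size 1, min 26) -> median=14
Step 3: insert 12 -> lo=[2, 12] (size 2, max 12) hi=[26] (size 1, min 26) -> median=12
Step 4: insert 5 -> lo=[2, 5] (size 2, max 5) hi=[12, 26] (size 2, min 12) -> median=8.5
Step 5: insert 29 -> lo=[2, 5, 12] (size 3, max 12) hi=[26, 29] (size 2, min 26) -> median=12
Step 6: insert 12 -> lo=[2, 5, 12] (size 3, max 12) hi=[12, 26, 29] (size 3, min 12) -> median=12
Step 7: insert 50 -> lo=[2, 5, 12, 12] (size 4, max 12) hi=[26, 29, 50] (size 3, min 26) -> median=12
Step 8: insert 36 -> lo=[2, 5, 12, 12] (size 4, max 12) hi=[26, 29, 36, 50] (size 4, min 26) -> median=19
Step 9: insert 13 -> lo=[2, 5, 12, 12, 13] (size 5, max 13) hi=[26, 29, 36, 50] (size 4, min 26) -> median=13

Answer: 2 14 12 8.5 12 12 12 19 13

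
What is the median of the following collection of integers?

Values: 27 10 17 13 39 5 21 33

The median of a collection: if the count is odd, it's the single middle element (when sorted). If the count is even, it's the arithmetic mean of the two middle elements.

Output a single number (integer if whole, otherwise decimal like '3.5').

Answer: 19

Derivation:
Step 1: insert 27 -> lo=[27] (size 1, max 27) hi=[] (size 0) -> median=27
Step 2: insert 10 -> lo=[10] (size 1, max 10) hi=[27] (size 1, min 27) -> median=18.5
Step 3: insert 17 -> lo=[10, 17] (size 2, max 17) hi=[27] (size 1, min 27) -> median=17
Step 4: insert 13 -> lo=[10, 13] (size 2, max 13) hi=[17, 27] (size 2, min 17) -> median=15
Step 5: insert 39 -> lo=[10, 13, 17] (size 3, max 17) hi=[27, 39] (size 2, min 27) -> median=17
Step 6: insert 5 -> lo=[5, 10, 13] (size 3, max 13) hi=[17, 27, 39] (size 3, min 17) -> median=15
Step 7: insert 21 -> lo=[5, 10, 13, 17] (size 4, max 17) hi=[21, 27, 39] (size 3, min 21) -> median=17
Step 8: insert 33 -> lo=[5, 10, 13, 17] (size 4, max 17) hi=[21, 27, 33, 39] (size 4, min 21) -> median=19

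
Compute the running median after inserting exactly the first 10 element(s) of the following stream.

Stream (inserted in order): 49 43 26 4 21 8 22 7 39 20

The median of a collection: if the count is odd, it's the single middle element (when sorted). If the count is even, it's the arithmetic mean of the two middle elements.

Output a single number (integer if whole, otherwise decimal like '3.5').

Step 1: insert 49 -> lo=[49] (size 1, max 49) hi=[] (size 0) -> median=49
Step 2: insert 43 -> lo=[43] (size 1, max 43) hi=[49] (size 1, min 49) -> median=46
Step 3: insert 26 -> lo=[26, 43] (size 2, max 43) hi=[49] (size 1, min 49) -> median=43
Step 4: insert 4 -> lo=[4, 26] (size 2, max 26) hi=[43, 49] (size 2, min 43) -> median=34.5
Step 5: insert 21 -> lo=[4, 21, 26] (size 3, max 26) hi=[43, 49] (size 2, min 43) -> median=26
Step 6: insert 8 -> lo=[4, 8, 21] (size 3, max 21) hi=[26, 43, 49] (size 3, min 26) -> median=23.5
Step 7: insert 22 -> lo=[4, 8, 21, 22] (size 4, max 22) hi=[26, 43, 49] (size 3, min 26) -> median=22
Step 8: insert 7 -> lo=[4, 7, 8, 21] (size 4, max 21) hi=[22, 26, 43, 49] (size 4, min 22) -> median=21.5
Step 9: insert 39 -> lo=[4, 7, 8, 21, 22] (size 5, max 22) hi=[26, 39, 43, 49] (size 4, min 26) -> median=22
Step 10: insert 20 -> lo=[4, 7, 8, 20, 21] (size 5, max 21) hi=[22, 26, 39, 43, 49] (size 5, min 22) -> median=21.5

Answer: 21.5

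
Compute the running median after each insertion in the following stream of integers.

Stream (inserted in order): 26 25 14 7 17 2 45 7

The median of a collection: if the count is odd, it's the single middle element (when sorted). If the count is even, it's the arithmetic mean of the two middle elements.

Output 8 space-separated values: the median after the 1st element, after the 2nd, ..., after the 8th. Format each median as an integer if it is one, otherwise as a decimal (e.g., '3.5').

Step 1: insert 26 -> lo=[26] (size 1, max 26) hi=[] (size 0) -> median=26
Step 2: insert 25 -> lo=[25] (size 1, max 25) hi=[26] (size 1, min 26) -> median=25.5
Step 3: insert 14 -> lo=[14, 25] (size 2, max 25) hi=[26] (size 1, min 26) -> median=25
Step 4: insert 7 -> lo=[7, 14] (size 2, max 14) hi=[25, 26] (size 2, min 25) -> median=19.5
Step 5: insert 17 -> lo=[7, 14, 17] (size 3, max 17) hi=[25, 26] (size 2, min 25) -> median=17
Step 6: insert 2 -> lo=[2, 7, 14] (size 3, max 14) hi=[17, 25, 26] (size 3, min 17) -> median=15.5
Step 7: insert 45 -> lo=[2, 7, 14, 17] (size 4, max 17) hi=[25, 26, 45] (size 3, min 25) -> median=17
Step 8: insert 7 -> lo=[2, 7, 7, 14] (size 4, max 14) hi=[17, 25, 26, 45] (size 4, min 17) -> median=15.5

Answer: 26 25.5 25 19.5 17 15.5 17 15.5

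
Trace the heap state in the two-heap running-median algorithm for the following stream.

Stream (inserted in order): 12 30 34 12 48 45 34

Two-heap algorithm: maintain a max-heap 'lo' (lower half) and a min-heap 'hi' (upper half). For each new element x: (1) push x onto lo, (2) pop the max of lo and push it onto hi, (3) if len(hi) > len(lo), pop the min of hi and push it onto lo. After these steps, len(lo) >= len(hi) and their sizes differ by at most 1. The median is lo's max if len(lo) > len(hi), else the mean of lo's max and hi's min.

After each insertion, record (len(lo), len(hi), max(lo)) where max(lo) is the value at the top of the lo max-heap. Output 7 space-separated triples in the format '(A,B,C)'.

Step 1: insert 12 -> lo=[12] hi=[] -> (len(lo)=1, len(hi)=0, max(lo)=12)
Step 2: insert 30 -> lo=[12] hi=[30] -> (len(lo)=1, len(hi)=1, max(lo)=12)
Step 3: insert 34 -> lo=[12, 30] hi=[34] -> (len(lo)=2, len(hi)=1, max(lo)=30)
Step 4: insert 12 -> lo=[12, 12] hi=[30, 34] -> (len(lo)=2, len(hi)=2, max(lo)=12)
Step 5: insert 48 -> lo=[12, 12, 30] hi=[34, 48] -> (len(lo)=3, len(hi)=2, max(lo)=30)
Step 6: insert 45 -> lo=[12, 12, 30] hi=[34, 45, 48] -> (len(lo)=3, len(hi)=3, max(lo)=30)
Step 7: insert 34 -> lo=[12, 12, 30, 34] hi=[34, 45, 48] -> (len(lo)=4, len(hi)=3, max(lo)=34)

Answer: (1,0,12) (1,1,12) (2,1,30) (2,2,12) (3,2,30) (3,3,30) (4,3,34)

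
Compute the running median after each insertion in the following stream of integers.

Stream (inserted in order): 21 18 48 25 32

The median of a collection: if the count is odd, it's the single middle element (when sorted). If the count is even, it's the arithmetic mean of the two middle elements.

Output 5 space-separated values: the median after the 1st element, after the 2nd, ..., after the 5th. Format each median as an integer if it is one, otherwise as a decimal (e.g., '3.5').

Answer: 21 19.5 21 23 25

Derivation:
Step 1: insert 21 -> lo=[21] (size 1, max 21) hi=[] (size 0) -> median=21
Step 2: insert 18 -> lo=[18] (size 1, max 18) hi=[21] (size 1, min 21) -> median=19.5
Step 3: insert 48 -> lo=[18, 21] (size 2, max 21) hi=[48] (size 1, min 48) -> median=21
Step 4: insert 25 -> lo=[18, 21] (size 2, max 21) hi=[25, 48] (size 2, min 25) -> median=23
Step 5: insert 32 -> lo=[18, 21, 25] (size 3, max 25) hi=[32, 48] (size 2, min 32) -> median=25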